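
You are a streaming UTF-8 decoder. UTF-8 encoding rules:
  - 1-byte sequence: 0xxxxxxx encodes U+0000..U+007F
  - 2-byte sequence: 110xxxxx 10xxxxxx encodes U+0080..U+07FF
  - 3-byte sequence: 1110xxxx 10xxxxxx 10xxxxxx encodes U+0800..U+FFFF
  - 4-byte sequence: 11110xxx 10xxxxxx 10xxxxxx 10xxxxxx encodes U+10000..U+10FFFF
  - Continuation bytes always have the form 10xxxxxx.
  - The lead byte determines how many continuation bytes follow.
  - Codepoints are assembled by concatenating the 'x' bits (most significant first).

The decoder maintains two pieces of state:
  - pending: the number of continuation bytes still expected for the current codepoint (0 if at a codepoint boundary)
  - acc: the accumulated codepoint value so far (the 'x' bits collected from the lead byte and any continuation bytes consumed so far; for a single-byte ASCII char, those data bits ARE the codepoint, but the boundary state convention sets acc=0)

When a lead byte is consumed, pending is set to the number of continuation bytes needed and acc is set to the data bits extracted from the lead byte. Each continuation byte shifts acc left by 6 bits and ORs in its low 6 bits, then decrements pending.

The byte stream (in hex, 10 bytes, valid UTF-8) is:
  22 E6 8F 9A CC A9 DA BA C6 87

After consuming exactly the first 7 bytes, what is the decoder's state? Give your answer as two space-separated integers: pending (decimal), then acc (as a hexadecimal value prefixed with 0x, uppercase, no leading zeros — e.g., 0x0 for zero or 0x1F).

Answer: 1 0x1A

Derivation:
Byte[0]=22: 1-byte. pending=0, acc=0x0
Byte[1]=E6: 3-byte lead. pending=2, acc=0x6
Byte[2]=8F: continuation. acc=(acc<<6)|0x0F=0x18F, pending=1
Byte[3]=9A: continuation. acc=(acc<<6)|0x1A=0x63DA, pending=0
Byte[4]=CC: 2-byte lead. pending=1, acc=0xC
Byte[5]=A9: continuation. acc=(acc<<6)|0x29=0x329, pending=0
Byte[6]=DA: 2-byte lead. pending=1, acc=0x1A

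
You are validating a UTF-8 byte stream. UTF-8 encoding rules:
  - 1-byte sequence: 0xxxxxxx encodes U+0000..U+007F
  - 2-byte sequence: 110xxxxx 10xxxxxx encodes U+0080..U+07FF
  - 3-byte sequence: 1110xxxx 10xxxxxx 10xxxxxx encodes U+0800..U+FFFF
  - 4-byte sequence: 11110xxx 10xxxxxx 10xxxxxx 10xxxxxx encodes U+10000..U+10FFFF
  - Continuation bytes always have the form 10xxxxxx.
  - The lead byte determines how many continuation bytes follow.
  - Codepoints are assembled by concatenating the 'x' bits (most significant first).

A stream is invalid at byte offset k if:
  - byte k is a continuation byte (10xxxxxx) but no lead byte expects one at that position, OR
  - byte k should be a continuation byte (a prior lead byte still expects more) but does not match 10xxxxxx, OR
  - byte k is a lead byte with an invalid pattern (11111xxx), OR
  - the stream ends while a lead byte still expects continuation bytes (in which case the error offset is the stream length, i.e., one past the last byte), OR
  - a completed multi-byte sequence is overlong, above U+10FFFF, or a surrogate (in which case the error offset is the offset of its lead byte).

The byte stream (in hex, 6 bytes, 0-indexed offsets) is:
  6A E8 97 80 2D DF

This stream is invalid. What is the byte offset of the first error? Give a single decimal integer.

Answer: 6

Derivation:
Byte[0]=6A: 1-byte ASCII. cp=U+006A
Byte[1]=E8: 3-byte lead, need 2 cont bytes. acc=0x8
Byte[2]=97: continuation. acc=(acc<<6)|0x17=0x217
Byte[3]=80: continuation. acc=(acc<<6)|0x00=0x85C0
Completed: cp=U+85C0 (starts at byte 1)
Byte[4]=2D: 1-byte ASCII. cp=U+002D
Byte[5]=DF: 2-byte lead, need 1 cont bytes. acc=0x1F
Byte[6]: stream ended, expected continuation. INVALID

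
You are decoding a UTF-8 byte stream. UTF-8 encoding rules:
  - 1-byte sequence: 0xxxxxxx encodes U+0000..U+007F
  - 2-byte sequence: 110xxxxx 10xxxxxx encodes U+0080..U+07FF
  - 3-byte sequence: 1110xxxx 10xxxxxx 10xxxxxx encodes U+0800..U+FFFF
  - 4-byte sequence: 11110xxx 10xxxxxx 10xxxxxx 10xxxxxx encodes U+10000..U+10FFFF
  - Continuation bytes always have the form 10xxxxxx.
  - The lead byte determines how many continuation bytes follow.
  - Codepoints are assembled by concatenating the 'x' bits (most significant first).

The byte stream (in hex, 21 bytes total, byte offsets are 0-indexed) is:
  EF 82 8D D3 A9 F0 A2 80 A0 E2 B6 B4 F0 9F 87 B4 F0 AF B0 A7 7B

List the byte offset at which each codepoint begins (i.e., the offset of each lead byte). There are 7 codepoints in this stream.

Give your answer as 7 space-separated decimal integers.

Answer: 0 3 5 9 12 16 20

Derivation:
Byte[0]=EF: 3-byte lead, need 2 cont bytes. acc=0xF
Byte[1]=82: continuation. acc=(acc<<6)|0x02=0x3C2
Byte[2]=8D: continuation. acc=(acc<<6)|0x0D=0xF08D
Completed: cp=U+F08D (starts at byte 0)
Byte[3]=D3: 2-byte lead, need 1 cont bytes. acc=0x13
Byte[4]=A9: continuation. acc=(acc<<6)|0x29=0x4E9
Completed: cp=U+04E9 (starts at byte 3)
Byte[5]=F0: 4-byte lead, need 3 cont bytes. acc=0x0
Byte[6]=A2: continuation. acc=(acc<<6)|0x22=0x22
Byte[7]=80: continuation. acc=(acc<<6)|0x00=0x880
Byte[8]=A0: continuation. acc=(acc<<6)|0x20=0x22020
Completed: cp=U+22020 (starts at byte 5)
Byte[9]=E2: 3-byte lead, need 2 cont bytes. acc=0x2
Byte[10]=B6: continuation. acc=(acc<<6)|0x36=0xB6
Byte[11]=B4: continuation. acc=(acc<<6)|0x34=0x2DB4
Completed: cp=U+2DB4 (starts at byte 9)
Byte[12]=F0: 4-byte lead, need 3 cont bytes. acc=0x0
Byte[13]=9F: continuation. acc=(acc<<6)|0x1F=0x1F
Byte[14]=87: continuation. acc=(acc<<6)|0x07=0x7C7
Byte[15]=B4: continuation. acc=(acc<<6)|0x34=0x1F1F4
Completed: cp=U+1F1F4 (starts at byte 12)
Byte[16]=F0: 4-byte lead, need 3 cont bytes. acc=0x0
Byte[17]=AF: continuation. acc=(acc<<6)|0x2F=0x2F
Byte[18]=B0: continuation. acc=(acc<<6)|0x30=0xBF0
Byte[19]=A7: continuation. acc=(acc<<6)|0x27=0x2FC27
Completed: cp=U+2FC27 (starts at byte 16)
Byte[20]=7B: 1-byte ASCII. cp=U+007B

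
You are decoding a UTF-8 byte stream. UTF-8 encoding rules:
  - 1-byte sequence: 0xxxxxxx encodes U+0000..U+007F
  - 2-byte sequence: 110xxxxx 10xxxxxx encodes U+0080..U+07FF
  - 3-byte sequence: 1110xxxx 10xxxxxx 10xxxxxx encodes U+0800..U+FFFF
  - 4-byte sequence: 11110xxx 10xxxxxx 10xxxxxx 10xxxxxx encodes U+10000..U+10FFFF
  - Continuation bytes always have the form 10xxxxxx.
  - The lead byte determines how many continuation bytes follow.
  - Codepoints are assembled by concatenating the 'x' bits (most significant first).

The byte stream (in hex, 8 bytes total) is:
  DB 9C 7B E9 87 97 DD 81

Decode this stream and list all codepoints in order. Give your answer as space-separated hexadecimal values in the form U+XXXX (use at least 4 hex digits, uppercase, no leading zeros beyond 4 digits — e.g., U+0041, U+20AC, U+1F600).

Answer: U+06DC U+007B U+91D7 U+0741

Derivation:
Byte[0]=DB: 2-byte lead, need 1 cont bytes. acc=0x1B
Byte[1]=9C: continuation. acc=(acc<<6)|0x1C=0x6DC
Completed: cp=U+06DC (starts at byte 0)
Byte[2]=7B: 1-byte ASCII. cp=U+007B
Byte[3]=E9: 3-byte lead, need 2 cont bytes. acc=0x9
Byte[4]=87: continuation. acc=(acc<<6)|0x07=0x247
Byte[5]=97: continuation. acc=(acc<<6)|0x17=0x91D7
Completed: cp=U+91D7 (starts at byte 3)
Byte[6]=DD: 2-byte lead, need 1 cont bytes. acc=0x1D
Byte[7]=81: continuation. acc=(acc<<6)|0x01=0x741
Completed: cp=U+0741 (starts at byte 6)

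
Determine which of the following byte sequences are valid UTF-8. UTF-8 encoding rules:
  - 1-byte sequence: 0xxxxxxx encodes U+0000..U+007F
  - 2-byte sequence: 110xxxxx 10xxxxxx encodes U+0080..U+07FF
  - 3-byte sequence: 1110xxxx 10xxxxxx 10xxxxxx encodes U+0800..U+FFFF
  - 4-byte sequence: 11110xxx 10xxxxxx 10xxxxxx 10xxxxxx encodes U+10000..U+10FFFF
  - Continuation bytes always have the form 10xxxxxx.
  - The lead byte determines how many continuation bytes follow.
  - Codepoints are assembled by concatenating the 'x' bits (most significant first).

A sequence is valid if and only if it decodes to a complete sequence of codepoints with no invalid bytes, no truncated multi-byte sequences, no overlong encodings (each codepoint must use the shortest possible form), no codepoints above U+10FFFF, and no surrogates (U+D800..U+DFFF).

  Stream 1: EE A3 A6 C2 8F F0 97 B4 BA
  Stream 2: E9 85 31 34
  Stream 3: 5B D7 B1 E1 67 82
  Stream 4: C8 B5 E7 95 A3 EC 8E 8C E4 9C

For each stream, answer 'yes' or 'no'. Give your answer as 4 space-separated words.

Stream 1: decodes cleanly. VALID
Stream 2: error at byte offset 2. INVALID
Stream 3: error at byte offset 4. INVALID
Stream 4: error at byte offset 10. INVALID

Answer: yes no no no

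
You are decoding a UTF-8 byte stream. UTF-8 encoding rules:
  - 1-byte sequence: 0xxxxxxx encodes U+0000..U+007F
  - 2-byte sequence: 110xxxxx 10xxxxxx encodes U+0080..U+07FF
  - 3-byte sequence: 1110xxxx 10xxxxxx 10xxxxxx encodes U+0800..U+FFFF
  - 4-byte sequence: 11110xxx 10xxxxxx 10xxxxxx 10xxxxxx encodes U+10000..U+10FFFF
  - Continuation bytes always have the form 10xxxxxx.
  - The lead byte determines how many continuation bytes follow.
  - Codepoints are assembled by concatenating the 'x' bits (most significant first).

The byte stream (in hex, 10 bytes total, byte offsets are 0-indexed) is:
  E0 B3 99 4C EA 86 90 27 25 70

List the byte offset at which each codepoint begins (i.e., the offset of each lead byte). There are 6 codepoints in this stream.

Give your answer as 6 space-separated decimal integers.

Answer: 0 3 4 7 8 9

Derivation:
Byte[0]=E0: 3-byte lead, need 2 cont bytes. acc=0x0
Byte[1]=B3: continuation. acc=(acc<<6)|0x33=0x33
Byte[2]=99: continuation. acc=(acc<<6)|0x19=0xCD9
Completed: cp=U+0CD9 (starts at byte 0)
Byte[3]=4C: 1-byte ASCII. cp=U+004C
Byte[4]=EA: 3-byte lead, need 2 cont bytes. acc=0xA
Byte[5]=86: continuation. acc=(acc<<6)|0x06=0x286
Byte[6]=90: continuation. acc=(acc<<6)|0x10=0xA190
Completed: cp=U+A190 (starts at byte 4)
Byte[7]=27: 1-byte ASCII. cp=U+0027
Byte[8]=25: 1-byte ASCII. cp=U+0025
Byte[9]=70: 1-byte ASCII. cp=U+0070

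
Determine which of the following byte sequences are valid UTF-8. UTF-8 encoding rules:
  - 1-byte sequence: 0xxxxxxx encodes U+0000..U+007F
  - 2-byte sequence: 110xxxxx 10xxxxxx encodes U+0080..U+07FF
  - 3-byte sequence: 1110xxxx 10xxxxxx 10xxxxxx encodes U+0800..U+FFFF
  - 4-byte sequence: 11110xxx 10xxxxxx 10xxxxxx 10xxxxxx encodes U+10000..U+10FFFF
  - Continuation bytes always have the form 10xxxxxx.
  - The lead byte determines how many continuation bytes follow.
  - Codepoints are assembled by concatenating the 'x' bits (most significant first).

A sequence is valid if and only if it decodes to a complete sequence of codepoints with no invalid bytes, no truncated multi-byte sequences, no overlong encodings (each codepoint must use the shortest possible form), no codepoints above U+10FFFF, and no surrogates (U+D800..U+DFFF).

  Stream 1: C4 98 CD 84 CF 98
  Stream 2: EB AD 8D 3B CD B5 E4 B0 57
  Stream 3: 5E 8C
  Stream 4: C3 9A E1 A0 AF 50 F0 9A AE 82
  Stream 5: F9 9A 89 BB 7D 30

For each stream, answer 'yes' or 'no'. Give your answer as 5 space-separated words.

Stream 1: decodes cleanly. VALID
Stream 2: error at byte offset 8. INVALID
Stream 3: error at byte offset 1. INVALID
Stream 4: decodes cleanly. VALID
Stream 5: error at byte offset 0. INVALID

Answer: yes no no yes no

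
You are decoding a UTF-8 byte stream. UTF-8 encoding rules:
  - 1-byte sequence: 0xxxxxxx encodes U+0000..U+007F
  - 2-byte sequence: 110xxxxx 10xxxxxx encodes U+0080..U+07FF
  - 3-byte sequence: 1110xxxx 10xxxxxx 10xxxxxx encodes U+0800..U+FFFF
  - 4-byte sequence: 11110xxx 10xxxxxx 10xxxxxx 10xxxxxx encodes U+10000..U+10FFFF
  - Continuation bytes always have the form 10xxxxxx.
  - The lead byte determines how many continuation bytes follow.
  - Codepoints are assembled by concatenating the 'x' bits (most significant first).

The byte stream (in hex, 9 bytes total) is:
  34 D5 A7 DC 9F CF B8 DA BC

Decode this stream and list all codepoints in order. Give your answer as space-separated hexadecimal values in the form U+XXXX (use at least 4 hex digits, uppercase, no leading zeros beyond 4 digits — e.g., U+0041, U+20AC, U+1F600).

Byte[0]=34: 1-byte ASCII. cp=U+0034
Byte[1]=D5: 2-byte lead, need 1 cont bytes. acc=0x15
Byte[2]=A7: continuation. acc=(acc<<6)|0x27=0x567
Completed: cp=U+0567 (starts at byte 1)
Byte[3]=DC: 2-byte lead, need 1 cont bytes. acc=0x1C
Byte[4]=9F: continuation. acc=(acc<<6)|0x1F=0x71F
Completed: cp=U+071F (starts at byte 3)
Byte[5]=CF: 2-byte lead, need 1 cont bytes. acc=0xF
Byte[6]=B8: continuation. acc=(acc<<6)|0x38=0x3F8
Completed: cp=U+03F8 (starts at byte 5)
Byte[7]=DA: 2-byte lead, need 1 cont bytes. acc=0x1A
Byte[8]=BC: continuation. acc=(acc<<6)|0x3C=0x6BC
Completed: cp=U+06BC (starts at byte 7)

Answer: U+0034 U+0567 U+071F U+03F8 U+06BC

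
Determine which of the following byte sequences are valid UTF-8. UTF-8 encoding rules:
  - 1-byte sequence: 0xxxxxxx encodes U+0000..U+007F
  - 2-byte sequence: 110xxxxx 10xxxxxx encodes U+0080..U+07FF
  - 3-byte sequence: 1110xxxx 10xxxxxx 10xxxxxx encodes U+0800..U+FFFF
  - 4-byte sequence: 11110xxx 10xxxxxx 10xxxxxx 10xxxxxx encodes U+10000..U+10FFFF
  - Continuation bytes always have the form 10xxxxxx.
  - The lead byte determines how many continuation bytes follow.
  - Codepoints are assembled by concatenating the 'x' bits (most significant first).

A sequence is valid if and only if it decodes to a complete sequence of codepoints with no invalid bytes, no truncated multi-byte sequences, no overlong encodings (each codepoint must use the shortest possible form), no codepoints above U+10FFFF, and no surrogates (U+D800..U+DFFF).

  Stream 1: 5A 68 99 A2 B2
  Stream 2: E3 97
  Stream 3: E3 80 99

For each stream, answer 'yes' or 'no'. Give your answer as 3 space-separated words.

Stream 1: error at byte offset 2. INVALID
Stream 2: error at byte offset 2. INVALID
Stream 3: decodes cleanly. VALID

Answer: no no yes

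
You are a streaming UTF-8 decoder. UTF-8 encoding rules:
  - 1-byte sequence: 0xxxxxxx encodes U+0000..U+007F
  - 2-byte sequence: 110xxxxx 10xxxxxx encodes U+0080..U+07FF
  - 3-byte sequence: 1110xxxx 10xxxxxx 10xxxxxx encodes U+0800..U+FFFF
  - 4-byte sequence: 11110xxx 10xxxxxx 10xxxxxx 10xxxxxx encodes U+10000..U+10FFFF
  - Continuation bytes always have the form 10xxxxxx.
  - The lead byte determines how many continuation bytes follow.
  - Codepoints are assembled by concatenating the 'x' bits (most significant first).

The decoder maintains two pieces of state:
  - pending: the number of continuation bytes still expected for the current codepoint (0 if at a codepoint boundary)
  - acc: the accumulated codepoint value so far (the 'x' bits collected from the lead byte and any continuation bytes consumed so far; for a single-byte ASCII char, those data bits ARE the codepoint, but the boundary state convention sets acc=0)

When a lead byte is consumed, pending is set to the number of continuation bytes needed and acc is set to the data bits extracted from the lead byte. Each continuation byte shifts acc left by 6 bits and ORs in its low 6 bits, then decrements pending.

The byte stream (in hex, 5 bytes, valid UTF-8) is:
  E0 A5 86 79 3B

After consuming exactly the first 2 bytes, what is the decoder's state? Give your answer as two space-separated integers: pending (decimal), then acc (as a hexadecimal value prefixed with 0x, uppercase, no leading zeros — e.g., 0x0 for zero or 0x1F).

Answer: 1 0x25

Derivation:
Byte[0]=E0: 3-byte lead. pending=2, acc=0x0
Byte[1]=A5: continuation. acc=(acc<<6)|0x25=0x25, pending=1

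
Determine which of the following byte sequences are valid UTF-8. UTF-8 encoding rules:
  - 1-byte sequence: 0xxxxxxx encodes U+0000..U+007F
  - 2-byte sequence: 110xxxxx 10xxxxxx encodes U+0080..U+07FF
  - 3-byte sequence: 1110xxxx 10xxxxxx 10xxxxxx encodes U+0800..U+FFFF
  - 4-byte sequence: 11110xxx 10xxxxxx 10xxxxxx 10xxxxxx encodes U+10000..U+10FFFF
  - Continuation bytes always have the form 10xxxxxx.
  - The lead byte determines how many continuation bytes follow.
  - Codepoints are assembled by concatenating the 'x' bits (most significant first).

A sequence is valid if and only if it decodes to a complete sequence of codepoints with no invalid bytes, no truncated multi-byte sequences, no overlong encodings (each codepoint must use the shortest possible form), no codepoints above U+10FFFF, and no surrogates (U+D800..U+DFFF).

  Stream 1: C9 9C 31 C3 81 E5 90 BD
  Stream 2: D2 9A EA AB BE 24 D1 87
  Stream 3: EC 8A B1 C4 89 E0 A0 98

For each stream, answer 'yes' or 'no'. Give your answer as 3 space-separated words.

Stream 1: decodes cleanly. VALID
Stream 2: decodes cleanly. VALID
Stream 3: decodes cleanly. VALID

Answer: yes yes yes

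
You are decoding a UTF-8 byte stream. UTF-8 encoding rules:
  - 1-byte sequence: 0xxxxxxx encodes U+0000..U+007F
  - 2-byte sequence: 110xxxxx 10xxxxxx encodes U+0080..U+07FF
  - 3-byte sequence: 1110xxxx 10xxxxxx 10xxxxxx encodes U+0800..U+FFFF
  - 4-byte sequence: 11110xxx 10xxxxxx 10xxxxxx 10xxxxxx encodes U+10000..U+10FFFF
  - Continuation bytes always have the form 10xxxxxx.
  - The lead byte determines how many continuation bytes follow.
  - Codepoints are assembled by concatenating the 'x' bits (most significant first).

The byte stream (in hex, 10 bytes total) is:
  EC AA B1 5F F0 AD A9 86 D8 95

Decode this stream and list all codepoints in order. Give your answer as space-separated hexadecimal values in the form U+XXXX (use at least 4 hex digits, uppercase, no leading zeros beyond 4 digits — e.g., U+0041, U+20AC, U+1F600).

Answer: U+CAB1 U+005F U+2DA46 U+0615

Derivation:
Byte[0]=EC: 3-byte lead, need 2 cont bytes. acc=0xC
Byte[1]=AA: continuation. acc=(acc<<6)|0x2A=0x32A
Byte[2]=B1: continuation. acc=(acc<<6)|0x31=0xCAB1
Completed: cp=U+CAB1 (starts at byte 0)
Byte[3]=5F: 1-byte ASCII. cp=U+005F
Byte[4]=F0: 4-byte lead, need 3 cont bytes. acc=0x0
Byte[5]=AD: continuation. acc=(acc<<6)|0x2D=0x2D
Byte[6]=A9: continuation. acc=(acc<<6)|0x29=0xB69
Byte[7]=86: continuation. acc=(acc<<6)|0x06=0x2DA46
Completed: cp=U+2DA46 (starts at byte 4)
Byte[8]=D8: 2-byte lead, need 1 cont bytes. acc=0x18
Byte[9]=95: continuation. acc=(acc<<6)|0x15=0x615
Completed: cp=U+0615 (starts at byte 8)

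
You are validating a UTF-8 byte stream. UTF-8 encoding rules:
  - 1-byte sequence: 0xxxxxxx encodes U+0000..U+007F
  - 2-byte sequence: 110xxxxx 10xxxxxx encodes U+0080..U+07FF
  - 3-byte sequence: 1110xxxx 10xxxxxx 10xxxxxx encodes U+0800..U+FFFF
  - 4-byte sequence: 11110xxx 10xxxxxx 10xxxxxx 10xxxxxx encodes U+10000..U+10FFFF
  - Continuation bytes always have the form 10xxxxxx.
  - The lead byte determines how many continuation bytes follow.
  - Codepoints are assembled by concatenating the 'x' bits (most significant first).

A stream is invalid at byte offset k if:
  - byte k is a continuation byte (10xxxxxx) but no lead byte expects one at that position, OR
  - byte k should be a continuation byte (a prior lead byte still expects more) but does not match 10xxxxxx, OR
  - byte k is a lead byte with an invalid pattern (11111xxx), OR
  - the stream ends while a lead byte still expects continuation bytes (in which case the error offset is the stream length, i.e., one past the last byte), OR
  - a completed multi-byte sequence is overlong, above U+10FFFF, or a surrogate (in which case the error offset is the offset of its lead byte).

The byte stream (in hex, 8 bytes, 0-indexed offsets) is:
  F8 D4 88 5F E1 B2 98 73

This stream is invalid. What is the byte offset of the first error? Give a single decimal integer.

Byte[0]=F8: INVALID lead byte (not 0xxx/110x/1110/11110)

Answer: 0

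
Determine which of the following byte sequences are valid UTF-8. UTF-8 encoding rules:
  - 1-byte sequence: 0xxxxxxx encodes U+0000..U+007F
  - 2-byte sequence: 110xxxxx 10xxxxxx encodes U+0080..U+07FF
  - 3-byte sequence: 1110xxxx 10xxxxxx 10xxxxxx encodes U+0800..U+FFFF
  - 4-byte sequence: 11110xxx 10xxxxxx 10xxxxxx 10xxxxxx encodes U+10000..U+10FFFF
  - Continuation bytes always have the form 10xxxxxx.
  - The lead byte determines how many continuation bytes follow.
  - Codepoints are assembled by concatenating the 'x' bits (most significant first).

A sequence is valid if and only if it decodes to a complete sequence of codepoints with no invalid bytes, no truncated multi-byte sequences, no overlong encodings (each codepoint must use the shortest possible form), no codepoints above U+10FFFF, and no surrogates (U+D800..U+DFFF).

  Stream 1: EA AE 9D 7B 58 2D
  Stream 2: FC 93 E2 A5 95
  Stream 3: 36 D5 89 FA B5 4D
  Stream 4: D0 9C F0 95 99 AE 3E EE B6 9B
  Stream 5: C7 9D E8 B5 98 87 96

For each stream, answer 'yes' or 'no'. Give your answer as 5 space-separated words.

Answer: yes no no yes no

Derivation:
Stream 1: decodes cleanly. VALID
Stream 2: error at byte offset 0. INVALID
Stream 3: error at byte offset 3. INVALID
Stream 4: decodes cleanly. VALID
Stream 5: error at byte offset 5. INVALID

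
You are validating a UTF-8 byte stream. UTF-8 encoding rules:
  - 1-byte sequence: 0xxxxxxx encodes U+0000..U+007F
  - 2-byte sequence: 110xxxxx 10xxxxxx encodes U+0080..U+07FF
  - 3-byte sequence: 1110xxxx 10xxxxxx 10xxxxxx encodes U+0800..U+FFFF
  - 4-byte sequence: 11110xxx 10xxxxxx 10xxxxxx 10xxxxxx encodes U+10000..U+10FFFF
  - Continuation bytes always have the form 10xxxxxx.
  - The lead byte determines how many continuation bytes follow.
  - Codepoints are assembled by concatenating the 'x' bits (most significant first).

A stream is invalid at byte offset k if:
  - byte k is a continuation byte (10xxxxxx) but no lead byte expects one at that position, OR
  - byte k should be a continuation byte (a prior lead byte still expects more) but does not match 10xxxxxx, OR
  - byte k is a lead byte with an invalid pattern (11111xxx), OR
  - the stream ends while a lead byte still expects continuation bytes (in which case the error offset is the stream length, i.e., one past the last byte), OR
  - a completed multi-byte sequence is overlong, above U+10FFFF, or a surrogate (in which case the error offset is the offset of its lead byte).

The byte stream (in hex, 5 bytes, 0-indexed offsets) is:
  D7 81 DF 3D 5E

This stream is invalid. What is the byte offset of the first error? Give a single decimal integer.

Byte[0]=D7: 2-byte lead, need 1 cont bytes. acc=0x17
Byte[1]=81: continuation. acc=(acc<<6)|0x01=0x5C1
Completed: cp=U+05C1 (starts at byte 0)
Byte[2]=DF: 2-byte lead, need 1 cont bytes. acc=0x1F
Byte[3]=3D: expected 10xxxxxx continuation. INVALID

Answer: 3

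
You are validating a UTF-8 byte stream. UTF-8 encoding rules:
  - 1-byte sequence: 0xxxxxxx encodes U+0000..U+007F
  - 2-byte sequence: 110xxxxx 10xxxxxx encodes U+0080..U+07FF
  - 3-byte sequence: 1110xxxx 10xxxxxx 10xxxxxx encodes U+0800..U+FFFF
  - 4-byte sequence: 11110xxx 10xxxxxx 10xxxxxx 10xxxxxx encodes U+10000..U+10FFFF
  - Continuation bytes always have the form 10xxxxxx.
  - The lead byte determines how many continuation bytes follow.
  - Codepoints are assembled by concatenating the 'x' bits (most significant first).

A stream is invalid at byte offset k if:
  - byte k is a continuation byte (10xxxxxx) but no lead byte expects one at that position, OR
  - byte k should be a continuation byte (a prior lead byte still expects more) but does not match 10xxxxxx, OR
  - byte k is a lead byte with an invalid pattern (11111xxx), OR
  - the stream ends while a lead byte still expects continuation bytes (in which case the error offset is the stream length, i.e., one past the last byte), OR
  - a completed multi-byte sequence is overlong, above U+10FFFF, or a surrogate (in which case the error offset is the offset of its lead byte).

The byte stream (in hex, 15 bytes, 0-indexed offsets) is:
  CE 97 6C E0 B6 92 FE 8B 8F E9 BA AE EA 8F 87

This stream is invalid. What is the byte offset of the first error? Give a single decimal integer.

Byte[0]=CE: 2-byte lead, need 1 cont bytes. acc=0xE
Byte[1]=97: continuation. acc=(acc<<6)|0x17=0x397
Completed: cp=U+0397 (starts at byte 0)
Byte[2]=6C: 1-byte ASCII. cp=U+006C
Byte[3]=E0: 3-byte lead, need 2 cont bytes. acc=0x0
Byte[4]=B6: continuation. acc=(acc<<6)|0x36=0x36
Byte[5]=92: continuation. acc=(acc<<6)|0x12=0xD92
Completed: cp=U+0D92 (starts at byte 3)
Byte[6]=FE: INVALID lead byte (not 0xxx/110x/1110/11110)

Answer: 6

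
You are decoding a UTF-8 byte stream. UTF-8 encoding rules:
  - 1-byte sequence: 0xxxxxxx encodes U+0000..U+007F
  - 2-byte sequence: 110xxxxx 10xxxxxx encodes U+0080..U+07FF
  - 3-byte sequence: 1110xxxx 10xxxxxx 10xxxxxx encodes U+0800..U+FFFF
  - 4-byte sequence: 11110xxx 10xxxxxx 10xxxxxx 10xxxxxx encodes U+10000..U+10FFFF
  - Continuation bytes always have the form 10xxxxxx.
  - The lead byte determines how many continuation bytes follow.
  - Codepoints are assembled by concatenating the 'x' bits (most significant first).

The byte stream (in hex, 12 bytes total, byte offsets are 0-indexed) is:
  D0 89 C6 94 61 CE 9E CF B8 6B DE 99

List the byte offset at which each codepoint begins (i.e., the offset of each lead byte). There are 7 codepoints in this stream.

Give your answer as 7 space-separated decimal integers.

Byte[0]=D0: 2-byte lead, need 1 cont bytes. acc=0x10
Byte[1]=89: continuation. acc=(acc<<6)|0x09=0x409
Completed: cp=U+0409 (starts at byte 0)
Byte[2]=C6: 2-byte lead, need 1 cont bytes. acc=0x6
Byte[3]=94: continuation. acc=(acc<<6)|0x14=0x194
Completed: cp=U+0194 (starts at byte 2)
Byte[4]=61: 1-byte ASCII. cp=U+0061
Byte[5]=CE: 2-byte lead, need 1 cont bytes. acc=0xE
Byte[6]=9E: continuation. acc=(acc<<6)|0x1E=0x39E
Completed: cp=U+039E (starts at byte 5)
Byte[7]=CF: 2-byte lead, need 1 cont bytes. acc=0xF
Byte[8]=B8: continuation. acc=(acc<<6)|0x38=0x3F8
Completed: cp=U+03F8 (starts at byte 7)
Byte[9]=6B: 1-byte ASCII. cp=U+006B
Byte[10]=DE: 2-byte lead, need 1 cont bytes. acc=0x1E
Byte[11]=99: continuation. acc=(acc<<6)|0x19=0x799
Completed: cp=U+0799 (starts at byte 10)

Answer: 0 2 4 5 7 9 10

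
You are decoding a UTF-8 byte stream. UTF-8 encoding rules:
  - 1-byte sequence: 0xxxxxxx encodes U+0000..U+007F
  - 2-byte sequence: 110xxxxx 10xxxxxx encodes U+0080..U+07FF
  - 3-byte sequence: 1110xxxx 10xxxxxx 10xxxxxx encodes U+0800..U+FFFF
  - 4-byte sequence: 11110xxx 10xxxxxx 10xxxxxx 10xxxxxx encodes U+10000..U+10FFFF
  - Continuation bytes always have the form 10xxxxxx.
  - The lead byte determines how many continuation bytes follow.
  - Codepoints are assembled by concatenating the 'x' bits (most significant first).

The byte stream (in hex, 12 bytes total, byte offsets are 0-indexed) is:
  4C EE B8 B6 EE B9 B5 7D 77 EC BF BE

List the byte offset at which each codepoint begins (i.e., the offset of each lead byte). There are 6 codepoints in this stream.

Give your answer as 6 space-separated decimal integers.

Answer: 0 1 4 7 8 9

Derivation:
Byte[0]=4C: 1-byte ASCII. cp=U+004C
Byte[1]=EE: 3-byte lead, need 2 cont bytes. acc=0xE
Byte[2]=B8: continuation. acc=(acc<<6)|0x38=0x3B8
Byte[3]=B6: continuation. acc=(acc<<6)|0x36=0xEE36
Completed: cp=U+EE36 (starts at byte 1)
Byte[4]=EE: 3-byte lead, need 2 cont bytes. acc=0xE
Byte[5]=B9: continuation. acc=(acc<<6)|0x39=0x3B9
Byte[6]=B5: continuation. acc=(acc<<6)|0x35=0xEE75
Completed: cp=U+EE75 (starts at byte 4)
Byte[7]=7D: 1-byte ASCII. cp=U+007D
Byte[8]=77: 1-byte ASCII. cp=U+0077
Byte[9]=EC: 3-byte lead, need 2 cont bytes. acc=0xC
Byte[10]=BF: continuation. acc=(acc<<6)|0x3F=0x33F
Byte[11]=BE: continuation. acc=(acc<<6)|0x3E=0xCFFE
Completed: cp=U+CFFE (starts at byte 9)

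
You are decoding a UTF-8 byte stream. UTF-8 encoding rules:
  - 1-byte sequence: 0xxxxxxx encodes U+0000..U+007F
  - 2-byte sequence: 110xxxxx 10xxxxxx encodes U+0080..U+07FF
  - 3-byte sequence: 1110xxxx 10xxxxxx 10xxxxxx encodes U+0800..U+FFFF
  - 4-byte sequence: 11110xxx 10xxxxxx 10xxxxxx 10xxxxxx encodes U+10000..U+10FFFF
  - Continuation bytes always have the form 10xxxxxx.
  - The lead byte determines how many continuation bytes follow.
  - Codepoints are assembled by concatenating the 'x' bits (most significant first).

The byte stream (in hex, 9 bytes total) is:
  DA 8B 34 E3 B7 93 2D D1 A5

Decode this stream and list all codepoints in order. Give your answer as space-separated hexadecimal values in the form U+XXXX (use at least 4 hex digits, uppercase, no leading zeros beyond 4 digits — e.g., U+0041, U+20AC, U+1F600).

Byte[0]=DA: 2-byte lead, need 1 cont bytes. acc=0x1A
Byte[1]=8B: continuation. acc=(acc<<6)|0x0B=0x68B
Completed: cp=U+068B (starts at byte 0)
Byte[2]=34: 1-byte ASCII. cp=U+0034
Byte[3]=E3: 3-byte lead, need 2 cont bytes. acc=0x3
Byte[4]=B7: continuation. acc=(acc<<6)|0x37=0xF7
Byte[5]=93: continuation. acc=(acc<<6)|0x13=0x3DD3
Completed: cp=U+3DD3 (starts at byte 3)
Byte[6]=2D: 1-byte ASCII. cp=U+002D
Byte[7]=D1: 2-byte lead, need 1 cont bytes. acc=0x11
Byte[8]=A5: continuation. acc=(acc<<6)|0x25=0x465
Completed: cp=U+0465 (starts at byte 7)

Answer: U+068B U+0034 U+3DD3 U+002D U+0465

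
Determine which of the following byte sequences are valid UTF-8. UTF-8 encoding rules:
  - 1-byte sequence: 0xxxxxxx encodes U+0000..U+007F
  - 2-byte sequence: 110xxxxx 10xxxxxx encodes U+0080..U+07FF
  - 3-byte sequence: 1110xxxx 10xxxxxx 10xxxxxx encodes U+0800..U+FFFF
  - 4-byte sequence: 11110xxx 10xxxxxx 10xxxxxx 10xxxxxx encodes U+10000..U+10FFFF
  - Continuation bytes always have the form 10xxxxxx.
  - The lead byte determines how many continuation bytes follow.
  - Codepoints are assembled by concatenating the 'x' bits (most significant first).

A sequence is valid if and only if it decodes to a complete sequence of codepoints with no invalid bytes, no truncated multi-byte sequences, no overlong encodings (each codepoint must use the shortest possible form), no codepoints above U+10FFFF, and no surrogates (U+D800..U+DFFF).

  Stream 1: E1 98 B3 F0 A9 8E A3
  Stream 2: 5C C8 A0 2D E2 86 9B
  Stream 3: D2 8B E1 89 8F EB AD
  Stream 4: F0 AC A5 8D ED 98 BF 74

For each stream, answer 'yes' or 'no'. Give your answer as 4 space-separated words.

Stream 1: decodes cleanly. VALID
Stream 2: decodes cleanly. VALID
Stream 3: error at byte offset 7. INVALID
Stream 4: decodes cleanly. VALID

Answer: yes yes no yes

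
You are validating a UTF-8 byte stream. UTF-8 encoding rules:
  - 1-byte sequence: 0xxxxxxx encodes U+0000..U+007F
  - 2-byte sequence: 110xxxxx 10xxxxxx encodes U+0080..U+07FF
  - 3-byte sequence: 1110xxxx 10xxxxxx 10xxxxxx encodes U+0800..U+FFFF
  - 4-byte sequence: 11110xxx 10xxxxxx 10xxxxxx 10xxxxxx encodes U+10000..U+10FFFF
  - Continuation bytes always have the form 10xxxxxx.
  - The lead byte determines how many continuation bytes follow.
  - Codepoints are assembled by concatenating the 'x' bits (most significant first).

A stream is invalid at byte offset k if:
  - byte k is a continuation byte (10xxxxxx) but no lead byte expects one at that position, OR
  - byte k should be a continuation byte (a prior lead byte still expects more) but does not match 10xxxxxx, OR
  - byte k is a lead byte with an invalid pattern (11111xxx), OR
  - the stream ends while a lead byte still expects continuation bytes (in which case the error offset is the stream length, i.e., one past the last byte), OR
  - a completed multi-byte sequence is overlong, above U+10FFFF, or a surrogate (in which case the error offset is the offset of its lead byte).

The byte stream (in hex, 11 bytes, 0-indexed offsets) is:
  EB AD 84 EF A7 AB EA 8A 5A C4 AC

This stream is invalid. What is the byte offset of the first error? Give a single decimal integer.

Answer: 8

Derivation:
Byte[0]=EB: 3-byte lead, need 2 cont bytes. acc=0xB
Byte[1]=AD: continuation. acc=(acc<<6)|0x2D=0x2ED
Byte[2]=84: continuation. acc=(acc<<6)|0x04=0xBB44
Completed: cp=U+BB44 (starts at byte 0)
Byte[3]=EF: 3-byte lead, need 2 cont bytes. acc=0xF
Byte[4]=A7: continuation. acc=(acc<<6)|0x27=0x3E7
Byte[5]=AB: continuation. acc=(acc<<6)|0x2B=0xF9EB
Completed: cp=U+F9EB (starts at byte 3)
Byte[6]=EA: 3-byte lead, need 2 cont bytes. acc=0xA
Byte[7]=8A: continuation. acc=(acc<<6)|0x0A=0x28A
Byte[8]=5A: expected 10xxxxxx continuation. INVALID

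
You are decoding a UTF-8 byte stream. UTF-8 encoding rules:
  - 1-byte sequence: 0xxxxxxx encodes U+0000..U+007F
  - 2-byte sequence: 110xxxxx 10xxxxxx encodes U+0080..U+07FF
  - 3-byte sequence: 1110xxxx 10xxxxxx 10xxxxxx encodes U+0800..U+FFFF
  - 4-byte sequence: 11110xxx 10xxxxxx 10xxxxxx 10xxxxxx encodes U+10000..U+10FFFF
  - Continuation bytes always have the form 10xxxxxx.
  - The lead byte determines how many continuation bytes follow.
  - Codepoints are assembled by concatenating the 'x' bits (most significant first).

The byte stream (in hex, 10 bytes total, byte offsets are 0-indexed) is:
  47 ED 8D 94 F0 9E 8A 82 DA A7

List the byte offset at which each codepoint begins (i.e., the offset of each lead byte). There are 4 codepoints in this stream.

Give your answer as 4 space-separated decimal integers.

Byte[0]=47: 1-byte ASCII. cp=U+0047
Byte[1]=ED: 3-byte lead, need 2 cont bytes. acc=0xD
Byte[2]=8D: continuation. acc=(acc<<6)|0x0D=0x34D
Byte[3]=94: continuation. acc=(acc<<6)|0x14=0xD354
Completed: cp=U+D354 (starts at byte 1)
Byte[4]=F0: 4-byte lead, need 3 cont bytes. acc=0x0
Byte[5]=9E: continuation. acc=(acc<<6)|0x1E=0x1E
Byte[6]=8A: continuation. acc=(acc<<6)|0x0A=0x78A
Byte[7]=82: continuation. acc=(acc<<6)|0x02=0x1E282
Completed: cp=U+1E282 (starts at byte 4)
Byte[8]=DA: 2-byte lead, need 1 cont bytes. acc=0x1A
Byte[9]=A7: continuation. acc=(acc<<6)|0x27=0x6A7
Completed: cp=U+06A7 (starts at byte 8)

Answer: 0 1 4 8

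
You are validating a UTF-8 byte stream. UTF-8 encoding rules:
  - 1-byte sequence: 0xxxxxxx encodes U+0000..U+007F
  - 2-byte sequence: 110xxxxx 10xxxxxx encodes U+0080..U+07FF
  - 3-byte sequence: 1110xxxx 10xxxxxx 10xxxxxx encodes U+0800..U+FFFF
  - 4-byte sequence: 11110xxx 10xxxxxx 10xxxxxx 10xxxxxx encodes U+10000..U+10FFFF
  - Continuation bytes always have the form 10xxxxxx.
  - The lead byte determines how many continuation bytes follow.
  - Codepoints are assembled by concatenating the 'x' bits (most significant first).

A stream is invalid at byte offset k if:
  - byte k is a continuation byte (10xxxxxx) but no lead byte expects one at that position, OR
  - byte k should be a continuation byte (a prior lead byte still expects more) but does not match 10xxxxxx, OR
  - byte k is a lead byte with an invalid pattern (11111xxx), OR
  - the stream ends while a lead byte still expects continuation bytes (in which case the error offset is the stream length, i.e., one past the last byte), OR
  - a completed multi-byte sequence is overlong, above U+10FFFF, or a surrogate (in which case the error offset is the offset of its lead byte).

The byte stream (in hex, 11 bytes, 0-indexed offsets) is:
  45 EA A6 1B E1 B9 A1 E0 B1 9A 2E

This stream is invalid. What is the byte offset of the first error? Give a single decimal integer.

Byte[0]=45: 1-byte ASCII. cp=U+0045
Byte[1]=EA: 3-byte lead, need 2 cont bytes. acc=0xA
Byte[2]=A6: continuation. acc=(acc<<6)|0x26=0x2A6
Byte[3]=1B: expected 10xxxxxx continuation. INVALID

Answer: 3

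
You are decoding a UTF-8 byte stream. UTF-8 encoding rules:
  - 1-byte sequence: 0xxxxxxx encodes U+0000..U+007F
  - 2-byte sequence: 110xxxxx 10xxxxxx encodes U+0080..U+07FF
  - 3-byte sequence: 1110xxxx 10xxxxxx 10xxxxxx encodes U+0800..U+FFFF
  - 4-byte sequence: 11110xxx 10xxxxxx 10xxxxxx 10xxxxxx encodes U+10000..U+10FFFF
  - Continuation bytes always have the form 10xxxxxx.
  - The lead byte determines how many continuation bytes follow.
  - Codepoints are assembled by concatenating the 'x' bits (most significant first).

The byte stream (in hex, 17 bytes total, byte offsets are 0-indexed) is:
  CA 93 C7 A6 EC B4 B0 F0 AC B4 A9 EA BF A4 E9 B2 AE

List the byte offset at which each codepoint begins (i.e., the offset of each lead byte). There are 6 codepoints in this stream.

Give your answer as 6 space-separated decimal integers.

Answer: 0 2 4 7 11 14

Derivation:
Byte[0]=CA: 2-byte lead, need 1 cont bytes. acc=0xA
Byte[1]=93: continuation. acc=(acc<<6)|0x13=0x293
Completed: cp=U+0293 (starts at byte 0)
Byte[2]=C7: 2-byte lead, need 1 cont bytes. acc=0x7
Byte[3]=A6: continuation. acc=(acc<<6)|0x26=0x1E6
Completed: cp=U+01E6 (starts at byte 2)
Byte[4]=EC: 3-byte lead, need 2 cont bytes. acc=0xC
Byte[5]=B4: continuation. acc=(acc<<6)|0x34=0x334
Byte[6]=B0: continuation. acc=(acc<<6)|0x30=0xCD30
Completed: cp=U+CD30 (starts at byte 4)
Byte[7]=F0: 4-byte lead, need 3 cont bytes. acc=0x0
Byte[8]=AC: continuation. acc=(acc<<6)|0x2C=0x2C
Byte[9]=B4: continuation. acc=(acc<<6)|0x34=0xB34
Byte[10]=A9: continuation. acc=(acc<<6)|0x29=0x2CD29
Completed: cp=U+2CD29 (starts at byte 7)
Byte[11]=EA: 3-byte lead, need 2 cont bytes. acc=0xA
Byte[12]=BF: continuation. acc=(acc<<6)|0x3F=0x2BF
Byte[13]=A4: continuation. acc=(acc<<6)|0x24=0xAFE4
Completed: cp=U+AFE4 (starts at byte 11)
Byte[14]=E9: 3-byte lead, need 2 cont bytes. acc=0x9
Byte[15]=B2: continuation. acc=(acc<<6)|0x32=0x272
Byte[16]=AE: continuation. acc=(acc<<6)|0x2E=0x9CAE
Completed: cp=U+9CAE (starts at byte 14)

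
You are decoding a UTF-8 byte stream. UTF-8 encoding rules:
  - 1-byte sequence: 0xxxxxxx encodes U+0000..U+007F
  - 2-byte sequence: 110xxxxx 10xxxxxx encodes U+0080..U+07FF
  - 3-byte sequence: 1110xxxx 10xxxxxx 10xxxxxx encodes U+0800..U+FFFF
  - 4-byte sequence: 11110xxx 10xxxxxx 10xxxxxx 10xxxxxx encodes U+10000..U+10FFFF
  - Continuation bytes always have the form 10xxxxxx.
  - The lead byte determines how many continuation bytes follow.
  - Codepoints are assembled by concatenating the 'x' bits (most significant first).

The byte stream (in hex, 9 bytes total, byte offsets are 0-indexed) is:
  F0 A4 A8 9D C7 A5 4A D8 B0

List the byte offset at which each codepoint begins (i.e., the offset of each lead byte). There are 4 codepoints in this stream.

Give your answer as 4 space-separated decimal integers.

Byte[0]=F0: 4-byte lead, need 3 cont bytes. acc=0x0
Byte[1]=A4: continuation. acc=(acc<<6)|0x24=0x24
Byte[2]=A8: continuation. acc=(acc<<6)|0x28=0x928
Byte[3]=9D: continuation. acc=(acc<<6)|0x1D=0x24A1D
Completed: cp=U+24A1D (starts at byte 0)
Byte[4]=C7: 2-byte lead, need 1 cont bytes. acc=0x7
Byte[5]=A5: continuation. acc=(acc<<6)|0x25=0x1E5
Completed: cp=U+01E5 (starts at byte 4)
Byte[6]=4A: 1-byte ASCII. cp=U+004A
Byte[7]=D8: 2-byte lead, need 1 cont bytes. acc=0x18
Byte[8]=B0: continuation. acc=(acc<<6)|0x30=0x630
Completed: cp=U+0630 (starts at byte 7)

Answer: 0 4 6 7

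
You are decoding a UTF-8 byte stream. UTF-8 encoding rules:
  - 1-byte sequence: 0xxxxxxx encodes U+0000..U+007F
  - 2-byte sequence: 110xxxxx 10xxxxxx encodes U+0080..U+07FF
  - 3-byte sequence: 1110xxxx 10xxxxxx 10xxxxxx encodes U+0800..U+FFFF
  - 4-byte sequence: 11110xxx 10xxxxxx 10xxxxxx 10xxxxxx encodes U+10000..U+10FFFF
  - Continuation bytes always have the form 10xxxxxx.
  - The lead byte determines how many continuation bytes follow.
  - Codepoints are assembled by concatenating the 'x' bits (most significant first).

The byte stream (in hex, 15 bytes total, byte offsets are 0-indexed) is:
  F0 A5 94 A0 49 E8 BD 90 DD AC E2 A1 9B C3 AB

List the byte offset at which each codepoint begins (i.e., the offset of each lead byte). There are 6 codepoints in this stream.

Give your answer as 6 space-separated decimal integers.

Answer: 0 4 5 8 10 13

Derivation:
Byte[0]=F0: 4-byte lead, need 3 cont bytes. acc=0x0
Byte[1]=A5: continuation. acc=(acc<<6)|0x25=0x25
Byte[2]=94: continuation. acc=(acc<<6)|0x14=0x954
Byte[3]=A0: continuation. acc=(acc<<6)|0x20=0x25520
Completed: cp=U+25520 (starts at byte 0)
Byte[4]=49: 1-byte ASCII. cp=U+0049
Byte[5]=E8: 3-byte lead, need 2 cont bytes. acc=0x8
Byte[6]=BD: continuation. acc=(acc<<6)|0x3D=0x23D
Byte[7]=90: continuation. acc=(acc<<6)|0x10=0x8F50
Completed: cp=U+8F50 (starts at byte 5)
Byte[8]=DD: 2-byte lead, need 1 cont bytes. acc=0x1D
Byte[9]=AC: continuation. acc=(acc<<6)|0x2C=0x76C
Completed: cp=U+076C (starts at byte 8)
Byte[10]=E2: 3-byte lead, need 2 cont bytes. acc=0x2
Byte[11]=A1: continuation. acc=(acc<<6)|0x21=0xA1
Byte[12]=9B: continuation. acc=(acc<<6)|0x1B=0x285B
Completed: cp=U+285B (starts at byte 10)
Byte[13]=C3: 2-byte lead, need 1 cont bytes. acc=0x3
Byte[14]=AB: continuation. acc=(acc<<6)|0x2B=0xEB
Completed: cp=U+00EB (starts at byte 13)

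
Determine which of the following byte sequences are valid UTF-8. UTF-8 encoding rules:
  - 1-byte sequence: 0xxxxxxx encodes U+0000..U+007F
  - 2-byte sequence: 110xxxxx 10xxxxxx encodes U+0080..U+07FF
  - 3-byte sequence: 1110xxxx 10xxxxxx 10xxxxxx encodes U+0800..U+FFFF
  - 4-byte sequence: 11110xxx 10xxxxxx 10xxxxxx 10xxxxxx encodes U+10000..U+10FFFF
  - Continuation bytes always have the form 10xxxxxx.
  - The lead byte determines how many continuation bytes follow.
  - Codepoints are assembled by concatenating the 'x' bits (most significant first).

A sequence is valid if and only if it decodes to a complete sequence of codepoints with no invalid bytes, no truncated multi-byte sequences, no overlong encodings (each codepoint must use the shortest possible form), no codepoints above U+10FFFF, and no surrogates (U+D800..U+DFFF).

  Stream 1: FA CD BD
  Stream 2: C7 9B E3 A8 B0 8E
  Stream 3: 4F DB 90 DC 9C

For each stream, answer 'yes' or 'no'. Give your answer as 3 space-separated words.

Stream 1: error at byte offset 0. INVALID
Stream 2: error at byte offset 5. INVALID
Stream 3: decodes cleanly. VALID

Answer: no no yes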